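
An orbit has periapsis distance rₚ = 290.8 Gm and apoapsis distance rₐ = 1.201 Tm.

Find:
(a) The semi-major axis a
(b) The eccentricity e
rₚ = 290.8 Gm = 2.908 × 10^11 m
rₐ = 1.201 Tm = 1.201 × 10^12 m
(a) a = (rₚ + rₐ)/2 = 7.459 × 10^11 m ≈ 745.9 Gm
(b) e = (rₐ − rₚ)/(rₐ + rₚ) = (9.102 × 10^11) / (1.4918 × 10^12) = 0.610135

Final answer:
(a) a = 745.9 Gm
(b) e = 0.6101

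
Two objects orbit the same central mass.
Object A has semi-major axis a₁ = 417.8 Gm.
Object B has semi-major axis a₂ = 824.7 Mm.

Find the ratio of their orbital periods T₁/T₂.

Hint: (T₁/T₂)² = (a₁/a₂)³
a₁ = 417.8 Gm = 4.178 × 10^11 m
a₂ = 824.7 Mm = 8.247 × 10^8 m
a₁/a₂ = 506.608
T₁/T₂ = (a₁/a₂)^(3/2) = (506.608)^1.5 = 11402.7

Final answer: T₁/T₂ = 1.14 × 10^4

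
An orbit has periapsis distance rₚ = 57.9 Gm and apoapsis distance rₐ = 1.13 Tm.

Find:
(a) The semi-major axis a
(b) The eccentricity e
rₚ = 57.9 Gm = 5.79 × 10^10 m
rₐ = 1.13 Tm = 1.13 × 10^12 m
(a) a = (rₚ + rₐ)/2 = 5.9395 × 10^11 m ≈ 594 Gm
(b) e = (rₐ − rₚ)/(rₐ + rₚ) = (1.0721 × 10^12) / (1.1879 × 10^12) = 0.902517

Final answer:
(a) a = 594 Gm
(b) e = 0.9025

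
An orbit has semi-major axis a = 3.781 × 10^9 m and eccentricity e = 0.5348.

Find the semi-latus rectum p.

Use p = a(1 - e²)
a = 3.781 × 10^9 m
e = 0.5348,  e² = 0.286011,  1 − e² = 0.713989
p = a(1 − e²) = 3.781 × 10^9 m × 0.713989 = 2.69959 × 10^9 m ≈ 2.7 × 10^9 m

Final answer: p = 2.7 × 10^9 m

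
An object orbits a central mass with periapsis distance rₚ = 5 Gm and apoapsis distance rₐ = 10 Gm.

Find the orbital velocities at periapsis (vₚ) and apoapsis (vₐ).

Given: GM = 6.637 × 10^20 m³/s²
rₚ = 5 Gm = 5 × 10^9 m
rₐ = 10 Gm = 1 × 10^10 m
GM = 6.637 × 10^20 m³/s²
a = (rₚ + rₐ)/2 = 7.5 × 10^9 m
Vis-viva: v² = GM (2/r − 1/a)
vₚ² = 6.637 × 10^20 × (4 × 10^-10 − 1.33333 × 10^-10) = 1.76987 × 10^11 m²/s²
vₚ = 420698 m/s ≈ 420.7 km/s
vₐ² = 6.637 × 10^20 × (2 × 10^-10 − 1.33333 × 10^-10) = 4.42467 × 10^10 m²/s²
vₐ = 210349 m/s ≈ 210.3 km/s

Final answer: vₚ = 420.7 km/s, vₐ = 210.3 km/s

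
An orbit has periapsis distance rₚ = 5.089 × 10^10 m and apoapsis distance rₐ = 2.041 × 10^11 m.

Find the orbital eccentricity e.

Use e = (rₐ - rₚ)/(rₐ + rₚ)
rₚ = 5.089 × 10^10 m
rₐ = 2.041 × 10^11 m
rₐ − rₚ = 1.5321 × 10^11 m
rₐ + rₚ = 2.5499 × 10^11 m
e = (rₐ − rₚ)/(rₐ + rₚ) = 0.600847

Final answer: e = 0.6008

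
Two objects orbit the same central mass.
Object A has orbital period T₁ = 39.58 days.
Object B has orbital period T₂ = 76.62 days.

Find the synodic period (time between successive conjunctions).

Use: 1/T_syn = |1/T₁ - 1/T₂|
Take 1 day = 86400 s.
T₁ = 39.58 days = 3.41971 × 10^6 s
T₂ = 76.62 days = 6.61997 × 10^6 s
1/T₁ = 2.92422 × 10^-7 s⁻¹
1/T₂ = 1.51058 × 10^-7 s⁻¹
|1/T₁ − 1/T₂| = 1.41364 × 10^-7 s⁻¹
T_syn = 1 / |1/T₁ − 1/T₂| = 7.07393 × 10^6 s ≈ 81.87 days

Final answer: T_syn = 81.87 days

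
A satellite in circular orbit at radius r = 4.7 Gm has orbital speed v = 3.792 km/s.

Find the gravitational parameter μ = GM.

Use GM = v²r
r = 4.7 Gm = 4.7 × 10^9 m
v = 3.792 km/s = 3792 m/s
v² = 1.43793 × 10^7 m²/s²
GM = v²r = 1.43793 × 10^7 × 4.7 × 10^9 = 6.75825 × 10^16 m³/s²
GM ≈ 6.758 × 10^16 m³/s²

Final answer: GM = 6.758 × 10^16 m³/s²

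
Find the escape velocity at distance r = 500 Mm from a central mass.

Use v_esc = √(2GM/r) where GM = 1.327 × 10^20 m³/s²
r = 500 Mm = 5 × 10^8 m
GM = 1.327 × 10^20 m³/s²
2GM/r = 2 × (1.327 × 10^20) / (5 × 10^8) = 5.308 × 10^11 m²/s²
v_esc = √(2GM/r) = 728560 m/s ≈ 728.6 km/s

Final answer: 728.6 km/s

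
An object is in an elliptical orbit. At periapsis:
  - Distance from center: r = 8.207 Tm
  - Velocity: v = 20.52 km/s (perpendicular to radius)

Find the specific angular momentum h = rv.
r = 8.207 Tm = 8.207 × 10^12 m
v = 20.52 km/s = 20520 m/s
h = rv = 8.207 × 10^12 × 20520 = 1.68408 × 10^17 m²/s ≈ 1.684 × 10^17 m²/s

Final answer: h = 1.684 × 10^17 m²/s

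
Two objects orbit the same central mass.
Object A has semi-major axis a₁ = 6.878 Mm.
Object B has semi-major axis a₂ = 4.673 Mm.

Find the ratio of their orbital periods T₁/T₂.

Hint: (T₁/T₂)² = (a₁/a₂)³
a₁ = 6.878 Mm = 6.878 × 10^6 m
a₂ = 4.673 Mm = 4.673 × 10^6 m
a₁/a₂ = 1.47186
T₁/T₂ = (a₁/a₂)^(3/2) = (1.47186)^1.5 = 1.78566

Final answer: T₁/T₂ = 1.786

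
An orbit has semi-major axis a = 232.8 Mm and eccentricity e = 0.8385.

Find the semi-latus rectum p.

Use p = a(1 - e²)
a = 232.8 Mm = 2.328 × 10^8 m
e = 0.8385,  e² = 0.703082,  1 − e² = 0.296918
p = a(1 − e²) = 2.328 × 10^8 m × 0.296918 = 6.91225 × 10^7 m ≈ 69.12 Mm

Final answer: p = 69.12 Mm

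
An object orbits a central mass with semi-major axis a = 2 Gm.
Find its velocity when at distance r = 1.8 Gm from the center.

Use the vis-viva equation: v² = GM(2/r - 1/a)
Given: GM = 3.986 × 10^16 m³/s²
a = 2 Gm = 2 × 10^9 m
r = 1.8 Gm = 1.8 × 10^9 m
GM = 3.986 × 10^16 m³/s²
2/r − 1/a = 1.11111 × 10^-9 − 5 × 10^-10 = 6.11111 × 10^-10 m⁻¹
v² = GM (2/r − 1/a) = 2.43589 × 10^7 m²/s²
v = 4935.47 m/s ≈ 4.935 km/s

Final answer: 4.935 km/s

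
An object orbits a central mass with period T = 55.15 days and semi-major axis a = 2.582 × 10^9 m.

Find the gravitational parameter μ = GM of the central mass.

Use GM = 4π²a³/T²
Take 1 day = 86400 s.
T = 55.15 days = 4.76496 × 10^6 s
a = 2.582 × 10^9 m
a³ = 1.72135 × 10^28 m³
T² = 2.27048 × 10^13 s²
GM = 4π² × (1.72135 × 10^28) / (2.27048 × 10^13) = 2.99302 × 10^16 m³/s²
GM ≈ 2.993 × 10^16 m³/s²

Final answer: GM = 2.993 × 10^16 m³/s²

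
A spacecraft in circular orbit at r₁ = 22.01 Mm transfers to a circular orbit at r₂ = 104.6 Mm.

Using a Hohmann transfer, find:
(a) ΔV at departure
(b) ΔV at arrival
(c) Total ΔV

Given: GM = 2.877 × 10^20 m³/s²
r₁ = 22.01 Mm = 2.201 × 10^7 m
r₂ = 104.6 Mm = 1.046 × 10^8 m
GM = 2.877 × 10^20 m³/s²
Transfer ellipse: a_t = (r₁ + r₂)/2 = 6.3305 × 10^7 m
Circular speed at r₁: v₁ = √(GM/r₁) = 3.61543 × 10^6 m/s
Transfer speed at r₁ (periapsis): v₁ₜ = √(GM(2/r₁ − 1/a_t)) = 4.64736 × 10^6 m/s
(a) ΔV₁ = v₁ₜ − v₁ = 1.03193 × 10^6 m/s ≈ 1032 km/s
Circular speed at r₂: v₂ = √(GM/r₂) = 1.65846 × 10^6 m/s
Transfer speed at r₂ (apoapsis): v₂ₜ = √(GM(2/r₂ − 1/a_t)) = 977901 m/s
(b) ΔV₂ = v₂ − v₂ₜ = 680555 m/s ≈ 680.6 km/s
(c) ΔV_total = ΔV₁ + ΔV₂ = 1.71249 × 10^6 m/s ≈ 1712 km/s

Final answer:
(a) ΔV₁ = 1032 km/s
(b) ΔV₂ = 680.6 km/s
(c) ΔV_total = 1712 km/s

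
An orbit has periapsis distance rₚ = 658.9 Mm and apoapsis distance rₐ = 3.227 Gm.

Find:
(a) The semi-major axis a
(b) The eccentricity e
rₚ = 658.9 Mm = 6.589 × 10^8 m
rₐ = 3.227 Gm = 3.227 × 10^9 m
(a) a = (rₚ + rₐ)/2 = 1.94295 × 10^9 m ≈ 1.943 Gm
(b) e = (rₐ − rₚ)/(rₐ + rₚ) = (2.5681 × 10^9) / (3.8859 × 10^9) = 0.660877

Final answer:
(a) a = 1.943 Gm
(b) e = 0.6609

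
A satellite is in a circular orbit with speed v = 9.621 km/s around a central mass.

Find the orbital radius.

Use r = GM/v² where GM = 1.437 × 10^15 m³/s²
v = 9.621 km/s = 9621 m/s
GM = 1.437 × 10^15 m³/s²
v² = 9.25636 × 10^7 m²/s²
r = GM/v² = (1.437 × 10^15) / (9.25636 × 10^7) = 1.55245 × 10^7 m ≈ 15.52 Mm

Final answer: 15.52 Mm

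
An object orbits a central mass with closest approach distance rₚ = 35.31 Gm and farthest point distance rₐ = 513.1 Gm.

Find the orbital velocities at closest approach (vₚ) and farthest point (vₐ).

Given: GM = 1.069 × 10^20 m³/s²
rₚ = 35.31 Gm = 3.531 × 10^10 m
rₐ = 513.1 Gm = 5.131 × 10^11 m
GM = 1.069 × 10^20 m³/s²
a = (rₚ + rₐ)/2 = 2.74205 × 10^11 m
Vis-viva: v² = GM (2/r − 1/a)
vₚ² = 1.069 × 10^20 × (5.66412 × 10^-11 − 3.64691 × 10^-12) = 5.66509 × 10^9 m²/s²
vₚ = 75266.8 m/s ≈ 75.27 km/s
vₐ² = 1.069 × 10^20 × (3.89788 × 10^-12 − 3.64691 × 10^-12) = 2.68286 × 10^7 m²/s²
vₐ = 5179.63 m/s ≈ 5.18 km/s

Final answer: vₚ = 75.27 km/s, vₐ = 5.18 km/s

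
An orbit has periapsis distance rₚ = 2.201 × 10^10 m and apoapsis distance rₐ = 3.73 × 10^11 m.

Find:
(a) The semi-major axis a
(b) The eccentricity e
rₚ = 2.201 × 10^10 m
rₐ = 3.73 × 10^11 m
(a) a = (rₚ + rₐ)/2 = 1.97505 × 10^11 m ≈ 1.975 × 10^11 m
(b) e = (rₐ − rₚ)/(rₐ + rₚ) = (3.5099 × 10^11) / (3.9501 × 10^11) = 0.88856

Final answer:
(a) a = 1.975 × 10^11 m
(b) e = 0.8886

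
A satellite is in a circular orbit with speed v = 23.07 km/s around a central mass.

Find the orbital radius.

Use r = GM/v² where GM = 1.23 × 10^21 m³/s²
v = 23.07 km/s = 23070 m/s
GM = 1.23 × 10^21 m³/s²
v² = 5.32225 × 10^8 m²/s²
r = GM/v² = (1.23 × 10^21) / (5.32225 × 10^8) = 2.31105 × 10^12 m ≈ 2.311 Tm

Final answer: 2.311 Tm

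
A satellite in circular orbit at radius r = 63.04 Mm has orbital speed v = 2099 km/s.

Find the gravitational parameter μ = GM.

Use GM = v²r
r = 63.04 Mm = 6.304 × 10^7 m
v = 2099 km/s = 2.099 × 10^6 m/s
v² = 4.4058 × 10^12 m²/s²
GM = v²r = 4.4058 × 10^12 × 6.304 × 10^7 = 2.77742 × 10^20 m³/s²
GM ≈ 2.777 × 10^20 m³/s²

Final answer: GM = 2.777 × 10^20 m³/s²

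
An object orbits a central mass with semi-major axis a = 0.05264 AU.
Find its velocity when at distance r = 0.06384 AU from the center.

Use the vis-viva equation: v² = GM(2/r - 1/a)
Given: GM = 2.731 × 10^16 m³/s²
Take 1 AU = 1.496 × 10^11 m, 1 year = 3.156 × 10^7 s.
a = 0.05264 AU = 7.87494 × 10^9 m
r = 0.06384 AU = 9.55046 × 10^9 m
GM = 2.731 × 10^16 m³/s²
2/r − 1/a = 2.09414 × 10^-10 − 1.26985 × 10^-10 = 8.24289 × 10^-11 m⁻¹
v² = GM (2/r − 1/a) = 2.25113 × 10^6 m²/s²
v = 1500.38 m/s ≈ 0.3165 AU/year

Final answer: 0.3165 AU/year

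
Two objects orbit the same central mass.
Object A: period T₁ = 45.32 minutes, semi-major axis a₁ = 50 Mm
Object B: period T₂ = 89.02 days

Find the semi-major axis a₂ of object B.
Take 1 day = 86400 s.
T₁ = 45.32 minutes = 2719.2 s
T₂ = 89.02 days = 7.69133 × 10^6 s
a₁ = 50 Mm = 5 × 10^7 m
Kepler's third law: (T₂/T₁)² = (a₂/a₁)³  ⇒  a₂ = a₁ (T₂/T₁)^(2/3)
T₂/T₁ = 2828.53
(T₂/T₁)^(2/3) = 200.005
a₂ = 5 × 10^7 m × 200.005 = 1.00002 × 10^10 m ≈ 10 Gm

Final answer: a₂ = 10 Gm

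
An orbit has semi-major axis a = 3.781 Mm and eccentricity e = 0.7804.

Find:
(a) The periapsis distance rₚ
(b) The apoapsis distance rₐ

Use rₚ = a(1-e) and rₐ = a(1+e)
a = 3.781 Mm = 3.781 × 10^6 m
e = 0.7804:  1 − e = 0.2196,  1 + e = 1.7804
(a) rₚ = a(1 − e) = 3.781 × 10^6 m × 0.2196 = 830308 m ≈ 830.3 km
(b) rₐ = a(1 + e) = 3.781 × 10^6 m × 1.7804 = 6.73169 × 10^6 m ≈ 6.732 Mm

Final answer:
(a) rₚ = 830.3 km
(b) rₐ = 6.732 Mm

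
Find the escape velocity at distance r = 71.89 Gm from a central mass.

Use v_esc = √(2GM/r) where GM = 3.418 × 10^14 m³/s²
r = 71.89 Gm = 7.189 × 10^10 m
GM = 3.418 × 10^14 m³/s²
2GM/r = 2 × (3.418 × 10^14) / (7.189 × 10^10) = 9508.97 m²/s²
v_esc = √(2GM/r) = 97.514 m/s ≈ 97.51 m/s

Final answer: 97.51 m/s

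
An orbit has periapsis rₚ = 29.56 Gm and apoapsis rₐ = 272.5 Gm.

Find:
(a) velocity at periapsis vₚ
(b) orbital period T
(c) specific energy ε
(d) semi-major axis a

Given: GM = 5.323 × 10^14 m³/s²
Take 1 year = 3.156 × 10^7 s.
rₚ = 29.56 Gm = 2.956 × 10^10 m
rₐ = 272.5 Gm = 2.725 × 10^11 m
GM = 5.323 × 10^14 m³/s²
a = (rₚ + rₐ)/2 = 1.5103 × 10^11 m
e = (rₐ − rₚ)/(rₐ + rₚ) = (2.4294 × 10^11) / (3.0206 × 10^11) = 0.804277
(a) vₚ² = GM (2/rₚ − 1/a) = 5.323 × 10^14 × (6.7659 × 10^-11 − 6.6212 × 10^-12) = 32490.4 m²/s²;  vₚ = 180.251 m/s ≈ 180.3 m/s
(b) a³ = 3.445 × 10^33 m³;  T = 2π √(a³/GM) = 2π × 2.544 × 10^9 s = 1.59844 × 10^10 s ≈ 506.5 years
(c) 2a = 3.0206 × 10^11 m;  ε = −GM/(2a) = -1762.23 J/kg ≈ -1.762 kJ/kg
(d) a = 1.5103 × 10^11 m ≈ 151 Gm

Final answer:
(a) velocity at periapsis vₚ = 180.3 m/s
(b) orbital period T = 506.5 years
(c) specific energy ε = -1.762 kJ/kg
(d) semi-major axis a = 151 Gm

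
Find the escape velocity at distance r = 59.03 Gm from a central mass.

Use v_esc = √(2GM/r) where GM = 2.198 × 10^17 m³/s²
r = 59.03 Gm = 5.903 × 10^10 m
GM = 2.198 × 10^17 m³/s²
2GM/r = 2 × (2.198 × 10^17) / (5.903 × 10^10) = 7.44706 × 10^6 m²/s²
v_esc = √(2GM/r) = 2728.93 m/s ≈ 2.729 km/s

Final answer: 2.729 km/s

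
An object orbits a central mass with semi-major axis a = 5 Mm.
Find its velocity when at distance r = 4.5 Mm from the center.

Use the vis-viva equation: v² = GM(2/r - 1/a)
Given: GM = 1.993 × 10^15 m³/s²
a = 5 Mm = 5 × 10^6 m
r = 4.5 Mm = 4.5 × 10^6 m
GM = 1.993 × 10^15 m³/s²
2/r − 1/a = 4.44444 × 10^-7 − 2 × 10^-7 = 2.44444 × 10^-7 m⁻¹
v² = GM (2/r − 1/a) = 4.87178 × 10^8 m²/s²
v = 22072.1 m/s ≈ 22.07 km/s

Final answer: 22.07 km/s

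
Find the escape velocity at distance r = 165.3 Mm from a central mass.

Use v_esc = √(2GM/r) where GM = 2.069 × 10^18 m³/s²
r = 165.3 Mm = 1.653 × 10^8 m
GM = 2.069 × 10^18 m³/s²
2GM/r = 2 × (2.069 × 10^18) / (1.653 × 10^8) = 2.50333 × 10^10 m²/s²
v_esc = √(2GM/r) = 158219 m/s ≈ 158.2 km/s

Final answer: 158.2 km/s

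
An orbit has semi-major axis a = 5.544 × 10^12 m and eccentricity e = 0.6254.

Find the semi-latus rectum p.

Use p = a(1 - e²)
a = 5.544 × 10^12 m
e = 0.6254,  e² = 0.391125,  1 − e² = 0.608875
p = a(1 − e²) = 5.544 × 10^12 m × 0.608875 = 3.3756 × 10^12 m ≈ 3.376 × 10^12 m

Final answer: p = 3.376 × 10^12 m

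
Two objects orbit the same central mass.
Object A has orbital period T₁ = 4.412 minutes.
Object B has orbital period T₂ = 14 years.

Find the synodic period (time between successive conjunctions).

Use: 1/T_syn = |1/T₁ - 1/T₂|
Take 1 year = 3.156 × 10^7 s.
T₁ = 4.412 minutes = 264.72 s
T₂ = 14 years = 4.4184 × 10^8 s
1/T₁ = 0.00377758 s⁻¹
1/T₂ = 2.26326 × 10^-9 s⁻¹
|1/T₁ − 1/T₂| = 0.00377757 s⁻¹
T_syn = 1 / |1/T₁ − 1/T₂| = 264.72 s ≈ 4.412 minutes

Final answer: T_syn = 4.412 minutes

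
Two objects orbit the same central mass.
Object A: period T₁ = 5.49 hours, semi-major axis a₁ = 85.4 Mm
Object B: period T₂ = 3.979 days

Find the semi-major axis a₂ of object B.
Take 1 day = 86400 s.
T₁ = 5.49 hours = 19764 s
T₂ = 3.979 days = 343786 s
a₁ = 85.4 Mm = 8.54 × 10^7 m
Kepler's third law: (T₂/T₁)² = (a₂/a₁)³  ⇒  a₂ = a₁ (T₂/T₁)^(2/3)
T₂/T₁ = 17.3945
(T₂/T₁)^(2/3) = 6.71339
a₂ = 8.54 × 10^7 m × 6.71339 = 5.73324 × 10^8 m ≈ 573.3 Mm

Final answer: a₂ = 573.3 Mm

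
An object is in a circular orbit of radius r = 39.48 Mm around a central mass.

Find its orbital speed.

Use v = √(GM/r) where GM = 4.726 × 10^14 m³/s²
r = 39.48 Mm = 3.948 × 10^7 m
GM = 4.726 × 10^14 m³/s²
GM/r = (4.726 × 10^14) / (3.948 × 10^7) = 1.19706 × 10^7 m²/s²
v = √(GM/r) = 3459.86 m/s ≈ 3.46 km/s

Final answer: 3.46 km/s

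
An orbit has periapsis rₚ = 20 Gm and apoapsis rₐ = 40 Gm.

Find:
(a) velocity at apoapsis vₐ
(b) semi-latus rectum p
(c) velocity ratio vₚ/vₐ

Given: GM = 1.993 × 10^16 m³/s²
rₚ = 20 Gm = 2 × 10^10 m
rₐ = 40 Gm = 4 × 10^10 m
GM = 1.993 × 10^16 m³/s²
a = (rₚ + rₐ)/2 = 3 × 10^10 m
e = (rₐ − rₚ)/(rₐ + rₚ) = (2 × 10^10) / (6 × 10^10) = 0.333333
(a) vₐ² = GM (2/rₐ − 1/a) = 1.993 × 10^16 × (5 × 10^-11 − 3.33333 × 10^-11) = 332167 m²/s²;  vₐ = 576.339 m/s ≈ 576.3 m/s
(b) 1 − e² = 0.888889;  p = a(1 − e²) = 3 × 10^10 × 0.888889 = 2.66667 × 10^10 m ≈ 26.67 Gm
(c) vₚ/vₐ = rₐ/rₚ (angular momentum) = (4 × 10^10) / (2 × 10^10) = 2 ≈ 2

Final answer:
(a) velocity at apoapsis vₐ = 576.3 m/s
(b) semi-latus rectum p = 26.67 Gm
(c) velocity ratio vₚ/vₐ = 2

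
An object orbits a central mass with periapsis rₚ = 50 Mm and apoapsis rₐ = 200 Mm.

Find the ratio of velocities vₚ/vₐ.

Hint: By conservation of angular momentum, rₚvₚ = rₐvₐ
rₚ = 50 Mm = 5 × 10^7 m
rₐ = 200 Mm = 2 × 10^8 m
rₚvₚ = rₐvₐ  ⇒  vₚ/vₐ = rₐ/rₚ
vₚ/vₐ = (2 × 10^8) / (5 × 10^7) = 4

Final answer: vₚ/vₐ = 4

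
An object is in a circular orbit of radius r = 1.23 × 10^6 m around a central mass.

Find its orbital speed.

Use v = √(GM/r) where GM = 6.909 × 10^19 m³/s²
r = 1.23 × 10^6 m
GM = 6.909 × 10^19 m³/s²
GM/r = (6.909 × 10^19) / (1.23 × 10^6) = 5.61707 × 10^13 m²/s²
v = √(GM/r) = 7.49471 × 10^6 m/s ≈ 7495 km/s

Final answer: 7495 km/s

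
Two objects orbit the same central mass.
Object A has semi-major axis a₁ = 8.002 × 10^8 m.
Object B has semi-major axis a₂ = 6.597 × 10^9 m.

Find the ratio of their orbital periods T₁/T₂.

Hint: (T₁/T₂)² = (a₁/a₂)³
a₁ = 8.002 × 10^8 m
a₂ = 6.597 × 10^9 m
a₁/a₂ = 0.121298
T₁/T₂ = (a₁/a₂)^(3/2) = (0.121298)^1.5 = 0.0422453

Final answer: T₁/T₂ = 0.04225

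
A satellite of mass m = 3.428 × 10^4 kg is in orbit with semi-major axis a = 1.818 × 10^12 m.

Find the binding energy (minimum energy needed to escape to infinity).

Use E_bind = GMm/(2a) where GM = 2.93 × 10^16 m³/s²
a = 1.818 × 10^12 m
GM = 2.93 × 10^16 m³/s²
m = 3.428 × 10^4 kg
GMm = 2.93 × 10^16 × 34280 = 1.0044 × 10^21 m³·kg/s²
2a = 3.636 × 10^12 m
E_bind = GMm/(2a) = 2.76239 × 10^8 J ≈ 276.2 MJ

Final answer: 276.2 MJ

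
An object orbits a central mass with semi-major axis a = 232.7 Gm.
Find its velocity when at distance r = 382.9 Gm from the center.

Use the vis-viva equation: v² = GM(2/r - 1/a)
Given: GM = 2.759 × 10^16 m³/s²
a = 232.7 Gm = 2.327 × 10^11 m
r = 382.9 Gm = 3.829 × 10^11 m
GM = 2.759 × 10^16 m³/s²
2/r − 1/a = 5.2233 × 10^-12 − 4.29738 × 10^-12 = 9.25917 × 10^-13 m⁻¹
v² = GM (2/r − 1/a) = 25546.1 m²/s²
v = 159.831 m/s ≈ 159.8 m/s

Final answer: 159.8 m/s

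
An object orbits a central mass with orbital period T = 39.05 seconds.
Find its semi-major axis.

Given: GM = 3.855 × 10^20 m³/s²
T = 39.05 seconds
GM = 3.855 × 10^20 m³/s²
Kepler's third law: a³ = GM T² / (4π²)
T² = 1524.9 s²
a³ = (3.855 × 10^20) × 1524.9 / (4π²) = 1.48904 × 10^22 m³
a = (a³)^(1/3) = 2.46019 × 10^7 m ≈ 2.46 × 10^7 m

Final answer: 2.46 × 10^7 m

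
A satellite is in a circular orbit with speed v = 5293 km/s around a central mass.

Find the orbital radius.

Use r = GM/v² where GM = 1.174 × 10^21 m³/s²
v = 5293 km/s = 5.293 × 10^6 m/s
GM = 1.174 × 10^21 m³/s²
v² = 2.80158 × 10^13 m²/s²
r = GM/v² = (1.174 × 10^21) / (2.80158 × 10^13) = 4.19049 × 10^7 m ≈ 41.9 Mm

Final answer: 41.9 Mm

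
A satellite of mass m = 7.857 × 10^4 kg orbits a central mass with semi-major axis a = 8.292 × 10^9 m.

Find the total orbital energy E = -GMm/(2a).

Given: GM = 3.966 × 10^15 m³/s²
a = 8.292 × 10^9 m
GM = 3.966 × 10^15 m³/s²
2a = 1.6584 × 10^10 m
GMm = 3.966 × 10^15 × 78570 = 3.11609 × 10^20 m³·kg/s²
E = −GMm/(2a) = -1.87897 × 10^10 J ≈ -18.79 GJ

Final answer: -18.79 GJ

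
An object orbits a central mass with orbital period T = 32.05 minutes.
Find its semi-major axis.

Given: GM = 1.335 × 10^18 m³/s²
T = 32.05 minutes = 1923 s
GM = 1.335 × 10^18 m³/s²
Kepler's third law: a³ = GM T² / (4π²)
T² = 3.69793 × 10^6 s²
a³ = (1.335 × 10^18) × (3.69793 × 10^6) / (4π²) = 1.25049 × 10^23 m³
a = (a³)^(1/3) = 5.00065 × 10^7 m ≈ 50.01 Mm

Final answer: 50.01 Mm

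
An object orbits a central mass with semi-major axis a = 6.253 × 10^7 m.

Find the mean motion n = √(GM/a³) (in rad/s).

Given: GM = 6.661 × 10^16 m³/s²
a = 6.253 × 10^7 m
GM = 6.661 × 10^16 m³/s²
a³ = 2.44492 × 10^23 m³
GM/a³ = (6.661 × 10^16) / (2.44492 × 10^23) = 2.72442 × 10^-7 s⁻²
n = √(GM/a³) = 0.00052196 rad/s ≈ 0.000522 rad/s

Final answer: n = 0.000522 rad/s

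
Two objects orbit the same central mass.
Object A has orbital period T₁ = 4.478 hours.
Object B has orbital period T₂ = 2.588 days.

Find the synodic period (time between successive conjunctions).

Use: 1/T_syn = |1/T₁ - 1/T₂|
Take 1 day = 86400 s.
T₁ = 4.478 hours = 16120.8 s
T₂ = 2.588 days = 223603 s
1/T₁ = 6.20317 × 10^-5 s⁻¹
1/T₂ = 4.47221 × 10^-6 s⁻¹
|1/T₁ − 1/T₂| = 5.75595 × 10^-5 s⁻¹
T_syn = 1 / |1/T₁ − 1/T₂| = 17373.3 s ≈ 4.826 hours

Final answer: T_syn = 4.826 hours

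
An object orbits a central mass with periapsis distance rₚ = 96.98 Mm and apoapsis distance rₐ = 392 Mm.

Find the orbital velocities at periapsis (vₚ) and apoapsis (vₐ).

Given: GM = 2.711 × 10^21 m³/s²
rₚ = 96.98 Mm = 9.698 × 10^7 m
rₐ = 392 Mm = 3.92 × 10^8 m
GM = 2.711 × 10^21 m³/s²
a = (rₚ + rₐ)/2 = 2.4449 × 10^8 m
Vis-viva: v² = GM (2/r − 1/a)
vₚ² = 2.711 × 10^21 × (2.06228 × 10^-8 − 4.09015 × 10^-9) = 4.482 × 10^13 m²/s²
vₚ = 6.69478 × 10^6 m/s ≈ 6695 km/s
vₐ² = 2.711 × 10^21 × (5.10204 × 10^-9 − 4.09015 × 10^-9) = 2.74324 × 10^12 m²/s²
vₐ = 1.65627 × 10^6 m/s ≈ 1656 km/s

Final answer: vₚ = 6695 km/s, vₐ = 1656 km/s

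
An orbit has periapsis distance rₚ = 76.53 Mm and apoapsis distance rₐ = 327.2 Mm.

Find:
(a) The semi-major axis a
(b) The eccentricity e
rₚ = 76.53 Mm = 7.653 × 10^7 m
rₐ = 327.2 Mm = 3.272 × 10^8 m
(a) a = (rₚ + rₐ)/2 = 2.01865 × 10^8 m ≈ 201.9 Mm
(b) e = (rₐ − rₚ)/(rₐ + rₚ) = (2.5067 × 10^8) / (4.0373 × 10^8) = 0.620885

Final answer:
(a) a = 201.9 Mm
(b) e = 0.6209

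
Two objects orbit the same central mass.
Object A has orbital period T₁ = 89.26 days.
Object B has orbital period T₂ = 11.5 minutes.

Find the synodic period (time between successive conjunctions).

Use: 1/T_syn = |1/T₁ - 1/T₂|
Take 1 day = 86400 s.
T₁ = 89.26 days = 7.71206 × 10^6 s
T₂ = 11.5 minutes = 690 s
1/T₁ = 1.29667 × 10^-7 s⁻¹
1/T₂ = 0.00144928 s⁻¹
|1/T₁ − 1/T₂| = 0.00144915 s⁻¹
T_syn = 1 / |1/T₁ − 1/T₂| = 690.062 s ≈ 11.5 minutes

Final answer: T_syn = 11.5 minutes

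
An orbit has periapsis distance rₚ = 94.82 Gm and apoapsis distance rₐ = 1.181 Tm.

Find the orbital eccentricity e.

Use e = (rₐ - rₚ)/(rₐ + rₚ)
rₚ = 94.82 Gm = 9.482 × 10^10 m
rₐ = 1.181 Tm = 1.181 × 10^12 m
rₐ − rₚ = 1.08618 × 10^12 m
rₐ + rₚ = 1.27582 × 10^12 m
e = (rₐ − rₚ)/(rₐ + rₚ) = 0.851358

Final answer: e = 0.8514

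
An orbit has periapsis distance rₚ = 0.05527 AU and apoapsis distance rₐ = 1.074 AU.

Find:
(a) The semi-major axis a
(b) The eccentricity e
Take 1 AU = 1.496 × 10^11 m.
rₚ = 0.05527 AU = 8.26839 × 10^9 m
rₐ = 1.074 AU = 1.6067 × 10^11 m
(a) a = (rₚ + rₐ)/2 = 8.44694 × 10^10 m ≈ 0.5646 AU
(b) e = (rₐ − rₚ)/(rₐ + rₚ) = (1.52402 × 10^11) / (1.68939 × 10^11) = 0.902114

Final answer:
(a) a = 0.5646 AU
(b) e = 0.9021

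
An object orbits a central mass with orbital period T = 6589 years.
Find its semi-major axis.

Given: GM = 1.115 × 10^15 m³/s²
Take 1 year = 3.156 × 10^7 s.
T = 6589 years = 2.07949 × 10^11 s
GM = 1.115 × 10^15 m³/s²
Kepler's third law: a³ = GM T² / (4π²)
T² = 4.32427 × 10^22 s²
a³ = (1.115 × 10^15) × (4.32427 × 10^22) / (4π²) = 1.22132 × 10^36 m³
a = (a³)^(1/3) = 1.06891 × 10^12 m ≈ 1.069 Tm

Final answer: 1.069 Tm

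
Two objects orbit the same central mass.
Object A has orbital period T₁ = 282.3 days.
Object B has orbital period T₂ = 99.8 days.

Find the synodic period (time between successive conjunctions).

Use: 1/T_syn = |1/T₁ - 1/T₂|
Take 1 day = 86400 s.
T₁ = 282.3 days = 2.43907 × 10^7 s
T₂ = 99.8 days = 8.62272 × 10^6 s
1/T₁ = 4.09992 × 10^-8 s⁻¹
1/T₂ = 1.15973 × 10^-7 s⁻¹
|1/T₁ − 1/T₂| = 7.49735 × 10^-8 s⁻¹
T_syn = 1 / |1/T₁ − 1/T₂| = 1.3338 × 10^7 s ≈ 154.4 days

Final answer: T_syn = 154.4 days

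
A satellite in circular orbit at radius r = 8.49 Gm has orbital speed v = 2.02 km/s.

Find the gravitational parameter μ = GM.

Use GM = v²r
r = 8.49 Gm = 8.49 × 10^9 m
v = 2.02 km/s = 2020 m/s
v² = 4.0804 × 10^6 m²/s²
GM = v²r = 4.0804 × 10^6 × 8.49 × 10^9 = 3.46426 × 10^16 m³/s²
GM ≈ 3.464 × 10^16 m³/s²

Final answer: GM = 3.464 × 10^16 m³/s²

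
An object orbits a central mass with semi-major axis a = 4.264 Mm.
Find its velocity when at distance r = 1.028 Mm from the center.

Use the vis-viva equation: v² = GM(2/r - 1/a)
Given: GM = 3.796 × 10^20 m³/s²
a = 4.264 Mm = 4.264 × 10^6 m
r = 1.028 Mm = 1.028 × 10^6 m
GM = 3.796 × 10^20 m³/s²
2/r − 1/a = 1.94553 × 10^-6 − 2.34522 × 10^-7 = 1.711 × 10^-6 m⁻¹
v² = GM (2/r − 1/a) = 6.49497 × 10^14 m²/s²
v = 2.54852 × 10^7 m/s ≈ 2.549 × 10^4 km/s

Final answer: 2.549 × 10^4 km/s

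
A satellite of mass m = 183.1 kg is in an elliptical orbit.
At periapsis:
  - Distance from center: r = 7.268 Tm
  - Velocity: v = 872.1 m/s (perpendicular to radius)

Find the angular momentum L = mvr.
r = 7.268 Tm = 7.268 × 10^12 m
v = 872.1 m/s
vr = 872.1 × 7.268 × 10^12 = 6.33842 × 10^15 m²/s
L = m × vr = 183.1 × 6.33842 × 10^15 = 1.16057 × 10^18 kg·m²/s ≈ 1.161 × 10^18 kg·m²/s

Final answer: L = 1.161 × 10^18 kg·m²/s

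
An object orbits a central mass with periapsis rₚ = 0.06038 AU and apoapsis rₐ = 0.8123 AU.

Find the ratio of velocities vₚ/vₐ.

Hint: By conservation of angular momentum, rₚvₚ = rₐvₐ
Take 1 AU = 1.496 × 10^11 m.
rₚ = 0.06038 AU = 9.03285 × 10^9 m
rₐ = 0.8123 AU = 1.2152 × 10^11 m
rₚvₚ = rₐvₐ  ⇒  vₚ/vₐ = rₐ/rₚ
vₚ/vₐ = (1.2152 × 10^11) / (9.03285 × 10^9) = 13.4531

Final answer: vₚ/vₐ = 13.45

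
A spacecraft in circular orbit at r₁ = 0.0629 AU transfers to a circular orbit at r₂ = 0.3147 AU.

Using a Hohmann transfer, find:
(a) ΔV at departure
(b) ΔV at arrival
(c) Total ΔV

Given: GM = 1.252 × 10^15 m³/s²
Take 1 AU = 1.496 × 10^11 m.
r₁ = 0.0629 AU = 9.40984 × 10^9 m
r₂ = 0.3147 AU = 4.70791 × 10^10 m
GM = 1.252 × 10^15 m³/s²
Transfer ellipse: a_t = (r₁ + r₂)/2 = 2.82445 × 10^10 m
Circular speed at r₁: v₁ = √(GM/r₁) = 364.763 m/s
Transfer speed at r₁ (periapsis): v₁ₜ = √(GM(2/r₁ − 1/a_t)) = 470.932 m/s
(a) ΔV₁ = v₁ₜ − v₁ = 106.169 m/s ≈ 106.2 m/s
Circular speed at r₂: v₂ = √(GM/r₂) = 163.075 m/s
Transfer speed at r₂ (apoapsis): v₂ₜ = √(GM(2/r₂ − 1/a_t)) = 94.1266 m/s
(b) ΔV₂ = v₂ − v₂ₜ = 68.9486 m/s ≈ 68.95 m/s
(c) ΔV_total = ΔV₁ + ΔV₂ = 175.118 m/s ≈ 175.1 m/s

Final answer:
(a) ΔV₁ = 106.2 m/s
(b) ΔV₂ = 68.95 m/s
(c) ΔV_total = 175.1 m/s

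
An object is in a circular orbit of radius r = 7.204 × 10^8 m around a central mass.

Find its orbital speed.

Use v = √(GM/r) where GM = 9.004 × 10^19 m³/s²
r = 7.204 × 10^8 m
GM = 9.004 × 10^19 m³/s²
GM/r = (9.004 × 10^19) / (7.204 × 10^8) = 1.24986 × 10^11 m²/s²
v = √(GM/r) = 353534 m/s ≈ 353.5 km/s

Final answer: 353.5 km/s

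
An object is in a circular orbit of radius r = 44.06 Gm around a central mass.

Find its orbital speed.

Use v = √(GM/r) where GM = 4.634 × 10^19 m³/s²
r = 44.06 Gm = 4.406 × 10^10 m
GM = 4.634 × 10^19 m³/s²
GM/r = (4.634 × 10^19) / (4.406 × 10^10) = 1.05175 × 10^9 m²/s²
v = √(GM/r) = 32430.7 m/s ≈ 32.43 km/s

Final answer: 32.43 km/s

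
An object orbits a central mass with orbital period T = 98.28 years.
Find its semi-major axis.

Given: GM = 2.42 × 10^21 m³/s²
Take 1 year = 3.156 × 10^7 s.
T = 98.28 years = 3.10172 × 10^9 s
GM = 2.42 × 10^21 m³/s²
Kepler's third law: a³ = GM T² / (4π²)
T² = 9.62065 × 10^18 s²
a³ = (2.42 × 10^21) × (9.62065 × 10^18) / (4π²) = 5.89739 × 10^38 m³
a = (a³)^(1/3) = 8.38597 × 10^12 m ≈ 8.386 Tm

Final answer: 8.386 Tm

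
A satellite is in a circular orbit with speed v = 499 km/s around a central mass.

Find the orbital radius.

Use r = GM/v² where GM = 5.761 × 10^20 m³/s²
v = 499 km/s = 499000 m/s
GM = 5.761 × 10^20 m³/s²
v² = 2.49001 × 10^11 m²/s²
r = GM/v² = (5.761 × 10^20) / (2.49001 × 10^11) = 2.31365 × 10^9 m ≈ 2.314 Gm

Final answer: 2.314 Gm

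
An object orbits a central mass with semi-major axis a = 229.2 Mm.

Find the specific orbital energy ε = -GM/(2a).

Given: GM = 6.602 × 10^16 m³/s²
a = 229.2 Mm = 2.292 × 10^8 m
GM = 6.602 × 10^16 m³/s²
2a = 4.584 × 10^8 m
ε = −GM/(2a) = -1.44023 × 10^8 J/kg ≈ -144 MJ/kg

Final answer: -144 MJ/kg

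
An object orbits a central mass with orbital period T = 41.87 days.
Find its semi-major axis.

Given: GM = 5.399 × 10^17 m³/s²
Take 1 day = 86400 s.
T = 41.87 days = 3.61757 × 10^6 s
GM = 5.399 × 10^17 m³/s²
Kepler's third law: a³ = GM T² / (4π²)
T² = 1.30868 × 10^13 s²
a³ = (5.399 × 10^17) × (1.30868 × 10^13) / (4π²) = 1.78973 × 10^29 m³
a = (a³)^(1/3) = 5.63546 × 10^9 m ≈ 5.635 Gm

Final answer: 5.635 Gm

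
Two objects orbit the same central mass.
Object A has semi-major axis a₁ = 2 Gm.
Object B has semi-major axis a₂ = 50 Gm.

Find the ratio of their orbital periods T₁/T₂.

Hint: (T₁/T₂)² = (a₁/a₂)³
a₁ = 2 Gm = 2 × 10^9 m
a₂ = 50 Gm = 5 × 10^10 m
a₁/a₂ = 0.04
T₁/T₂ = (a₁/a₂)^(3/2) = (0.04)^1.5 = 0.008

Final answer: T₁/T₂ = 0.008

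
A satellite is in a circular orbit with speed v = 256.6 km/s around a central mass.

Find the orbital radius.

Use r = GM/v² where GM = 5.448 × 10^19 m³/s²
v = 256.6 km/s = 256600 m/s
GM = 5.448 × 10^19 m³/s²
v² = 6.58436 × 10^10 m²/s²
r = GM/v² = (5.448 × 10^19) / (6.58436 × 10^10) = 8.27416 × 10^8 m ≈ 827.4 Mm

Final answer: 827.4 Mm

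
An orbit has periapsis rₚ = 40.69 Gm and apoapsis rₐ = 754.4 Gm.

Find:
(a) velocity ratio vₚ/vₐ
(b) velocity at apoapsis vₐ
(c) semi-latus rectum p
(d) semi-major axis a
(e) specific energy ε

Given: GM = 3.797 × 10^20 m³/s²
rₚ = 40.69 Gm = 4.069 × 10^10 m
rₐ = 754.4 Gm = 7.544 × 10^11 m
GM = 3.797 × 10^20 m³/s²
a = (rₚ + rₐ)/2 = 3.97545 × 10^11 m
e = (rₐ − rₚ)/(rₐ + rₚ) = (7.1371 × 10^11) / (7.9509 × 10^11) = 0.897647
(a) vₚ/vₐ = rₐ/rₚ (angular momentum) = (7.544 × 10^11) / (4.069 × 10^10) = 18.5402 ≈ 18.54
(b) vₐ² = GM (2/rₐ − 1/a) = 3.797 × 10^20 × (2.65111 × 10^-12 − 2.51544 × 10^-12) = 5.15158 × 10^7 m²/s²;  vₐ = 7177.45 m/s ≈ 7.177 km/s
(c) 1 − e² = 0.19423;  p = a(1 − e²) = 3.97545 × 10^11 × 0.19423 = 7.72152 × 10^10 m ≈ 77.22 Gm
(d) a = 3.97545 × 10^11 m ≈ 397.5 Gm
(e) 2a = 7.9509 × 10^11 m;  ε = −GM/(2a) = -4.77556 × 10^8 J/kg ≈ -477.6 MJ/kg

Final answer:
(a) velocity ratio vₚ/vₐ = 18.54
(b) velocity at apoapsis vₐ = 7.177 km/s
(c) semi-latus rectum p = 77.22 Gm
(d) semi-major axis a = 397.5 Gm
(e) specific energy ε = -477.6 MJ/kg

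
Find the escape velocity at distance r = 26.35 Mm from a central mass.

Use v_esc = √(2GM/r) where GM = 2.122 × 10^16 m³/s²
r = 26.35 Mm = 2.635 × 10^7 m
GM = 2.122 × 10^16 m³/s²
2GM/r = 2 × (2.122 × 10^16) / (2.635 × 10^7) = 1.61063 × 10^9 m²/s²
v_esc = √(2GM/r) = 40132.6 m/s ≈ 40.13 km/s

Final answer: 40.13 km/s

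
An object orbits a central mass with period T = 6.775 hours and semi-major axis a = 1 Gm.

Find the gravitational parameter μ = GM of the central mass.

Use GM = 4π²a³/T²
T = 6.775 hours = 24390 s
a = 1 Gm = 1 × 10^9 m
a³ = 1 × 10^27 m³
T² = 5.94872 × 10^8 s²
GM = 4π² × (1 × 10^27) / (5.94872 × 10^8) = 6.63645 × 10^19 m³/s²
GM ≈ 6.636 × 10^19 m³/s²

Final answer: GM = 6.636 × 10^19 m³/s²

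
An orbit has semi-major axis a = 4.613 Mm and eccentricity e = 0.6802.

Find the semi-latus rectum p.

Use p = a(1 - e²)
a = 4.613 Mm = 4.613 × 10^6 m
e = 0.6802,  e² = 0.462672,  1 − e² = 0.537328
p = a(1 − e²) = 4.613 × 10^6 m × 0.537328 = 2.47869 × 10^6 m ≈ 2.479 Mm

Final answer: p = 2.479 Mm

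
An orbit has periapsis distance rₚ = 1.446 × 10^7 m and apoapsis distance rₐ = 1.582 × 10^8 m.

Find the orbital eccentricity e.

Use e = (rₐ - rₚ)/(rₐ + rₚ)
rₚ = 1.446 × 10^7 m
rₐ = 1.582 × 10^8 m
rₐ − rₚ = 1.4374 × 10^8 m
rₐ + rₚ = 1.7266 × 10^8 m
e = (rₐ − rₚ)/(rₐ + rₚ) = 0.832503

Final answer: e = 0.8325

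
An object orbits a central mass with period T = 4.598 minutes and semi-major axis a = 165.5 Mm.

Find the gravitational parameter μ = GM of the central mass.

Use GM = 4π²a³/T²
T = 4.598 minutes = 275.88 s
a = 165.5 Mm = 1.655 × 10^8 m
a³ = 4.53309 × 10^24 m³
T² = 76109.8 s²
GM = 4π² × (4.53309 × 10^24) / 76109.8 = 2.35133 × 10^21 m³/s²
GM ≈ 2.351 × 10^21 m³/s²

Final answer: GM = 2.351 × 10^21 m³/s²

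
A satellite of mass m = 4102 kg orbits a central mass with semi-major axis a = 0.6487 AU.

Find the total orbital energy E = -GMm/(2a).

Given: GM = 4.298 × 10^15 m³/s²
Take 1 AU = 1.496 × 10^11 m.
a = 0.6487 AU = 9.70455 × 10^10 m
GM = 4.298 × 10^15 m³/s²
2a = 1.94091 × 10^11 m
GMm = 4.298 × 10^15 × 4102 = 1.76304 × 10^19 m³·kg/s²
E = −GMm/(2a) = -9.08357 × 10^7 J ≈ -90.84 MJ

Final answer: -90.84 MJ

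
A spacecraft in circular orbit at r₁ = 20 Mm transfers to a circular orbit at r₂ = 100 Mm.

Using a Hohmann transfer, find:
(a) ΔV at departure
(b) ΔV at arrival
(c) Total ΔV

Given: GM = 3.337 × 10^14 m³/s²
r₁ = 20 Mm = 2 × 10^7 m
r₂ = 100 Mm = 1 × 10^8 m
GM = 3.337 × 10^14 m³/s²
Transfer ellipse: a_t = (r₁ + r₂)/2 = 6 × 10^7 m
Circular speed at r₁: v₁ = √(GM/r₁) = 4084.73 m/s
Transfer speed at r₁ (periapsis): v₁ₜ = √(GM(2/r₁ − 1/a_t)) = 5273.36 m/s
(a) ΔV₁ = v₁ₜ − v₁ = 1188.63 m/s ≈ 1.189 km/s
Circular speed at r₂: v₂ = √(GM/r₂) = 1826.75 m/s
Transfer speed at r₂ (apoapsis): v₂ₜ = √(GM(2/r₂ − 1/a_t)) = 1054.67 m/s
(b) ΔV₂ = v₂ − v₂ₜ = 772.074 m/s ≈ 772.1 m/s
(c) ΔV_total = ΔV₁ + ΔV₂ = 1960.71 m/s ≈ 1.961 km/s

Final answer:
(a) ΔV₁ = 1.189 km/s
(b) ΔV₂ = 772.1 m/s
(c) ΔV_total = 1.961 km/s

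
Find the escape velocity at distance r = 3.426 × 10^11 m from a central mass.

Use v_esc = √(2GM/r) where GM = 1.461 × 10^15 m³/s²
r = 3.426 × 10^11 m
GM = 1.461 × 10^15 m³/s²
2GM/r = 2 × (1.461 × 10^15) / (3.426 × 10^11) = 8528.9 m²/s²
v_esc = √(2GM/r) = 92.352 m/s ≈ 92.35 m/s

Final answer: 92.35 m/s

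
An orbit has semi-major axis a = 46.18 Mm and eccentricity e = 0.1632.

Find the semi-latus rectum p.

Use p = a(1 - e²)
a = 46.18 Mm = 4.618 × 10^7 m
e = 0.1632,  e² = 0.0266342,  1 − e² = 0.973366
p = a(1 − e²) = 4.618 × 10^7 m × 0.973366 = 4.495 × 10^7 m ≈ 44.95 Mm

Final answer: p = 44.95 Mm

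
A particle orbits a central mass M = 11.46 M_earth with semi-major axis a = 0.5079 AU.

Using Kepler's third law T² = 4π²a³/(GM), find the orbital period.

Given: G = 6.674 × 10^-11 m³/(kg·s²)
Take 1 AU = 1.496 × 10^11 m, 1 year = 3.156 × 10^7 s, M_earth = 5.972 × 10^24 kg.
M = 11.46 M_earth = 6.84391 × 10^25 kg
GM = G × M = 6.674 × 10^-11 × 6.84391 × 10^25 = 4.56763 × 10^15 m³/s²
a = 0.5079 AU = 7.59818 × 10^10 m
a³ = 4.38661 × 10^32 m³
T = 2π √(a³/GM) = 2π √((4.38661 × 10^32) / (4.56763 × 10^15)) = 2π × 3.09898 × 10^8 s
T = 1.94715 × 10^9 s ≈ 61.7 years

Final answer: 61.7 years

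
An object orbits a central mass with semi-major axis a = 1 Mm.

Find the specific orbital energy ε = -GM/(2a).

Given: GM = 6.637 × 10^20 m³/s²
a = 1 Mm = 1 × 10^6 m
GM = 6.637 × 10^20 m³/s²
2a = 2 × 10^6 m
ε = −GM/(2a) = -3.3185 × 10^14 J/kg ≈ -3.318 × 10^5 GJ/kg

Final answer: -3.318 × 10^5 GJ/kg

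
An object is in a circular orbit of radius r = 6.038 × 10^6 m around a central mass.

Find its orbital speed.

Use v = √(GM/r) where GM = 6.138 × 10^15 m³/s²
r = 6.038 × 10^6 m
GM = 6.138 × 10^15 m³/s²
GM/r = (6.138 × 10^15) / (6.038 × 10^6) = 1.01656 × 10^9 m²/s²
v = √(GM/r) = 31883.6 m/s ≈ 31.88 km/s

Final answer: 31.88 km/s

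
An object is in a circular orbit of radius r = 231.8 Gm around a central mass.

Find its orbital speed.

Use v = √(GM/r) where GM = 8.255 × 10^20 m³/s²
r = 231.8 Gm = 2.318 × 10^11 m
GM = 8.255 × 10^20 m³/s²
GM/r = (8.255 × 10^20) / (2.318 × 10^11) = 3.56126 × 10^9 m²/s²
v = √(GM/r) = 59676.3 m/s ≈ 59.68 km/s

Final answer: 59.68 km/s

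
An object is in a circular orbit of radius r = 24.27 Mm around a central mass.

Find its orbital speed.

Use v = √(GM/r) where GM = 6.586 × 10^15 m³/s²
r = 24.27 Mm = 2.427 × 10^7 m
GM = 6.586 × 10^15 m³/s²
GM/r = (6.586 × 10^15) / (2.427 × 10^7) = 2.71364 × 10^8 m²/s²
v = √(GM/r) = 16473.1 m/s ≈ 16.47 km/s

Final answer: 16.47 km/s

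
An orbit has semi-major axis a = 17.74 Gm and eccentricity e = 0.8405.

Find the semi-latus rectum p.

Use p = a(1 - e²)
a = 17.74 Gm = 1.774 × 10^10 m
e = 0.8405,  e² = 0.70644,  1 − e² = 0.29356
p = a(1 − e²) = 1.774 × 10^10 m × 0.29356 = 5.20775 × 10^9 m ≈ 5.208 Gm

Final answer: p = 5.208 Gm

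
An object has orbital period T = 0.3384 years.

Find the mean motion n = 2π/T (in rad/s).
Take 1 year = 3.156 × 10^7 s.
T = 0.3384 years = 1.06799 × 10^7 s
n = 2π / (1.06799 × 10^7 s) = 5.88319 × 10^-7 rad/s ≈ 5.883 × 10^-7 rad/s

Final answer: n = 5.883 × 10^-7 rad/s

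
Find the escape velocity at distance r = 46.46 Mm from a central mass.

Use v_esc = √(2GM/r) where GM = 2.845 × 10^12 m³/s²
r = 46.46 Mm = 4.646 × 10^7 m
GM = 2.845 × 10^12 m³/s²
2GM/r = 2 × (2.845 × 10^12) / (4.646 × 10^7) = 122471 m²/s²
v_esc = √(2GM/r) = 349.958 m/s ≈ 350 m/s

Final answer: 350 m/s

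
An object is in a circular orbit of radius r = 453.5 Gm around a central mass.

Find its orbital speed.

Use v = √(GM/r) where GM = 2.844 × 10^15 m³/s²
r = 453.5 Gm = 4.535 × 10^11 m
GM = 2.844 × 10^15 m³/s²
GM/r = (2.844 × 10^15) / (4.535 × 10^11) = 6271.22 m²/s²
v = √(GM/r) = 79.1911 m/s ≈ 79.19 m/s

Final answer: 79.19 m/s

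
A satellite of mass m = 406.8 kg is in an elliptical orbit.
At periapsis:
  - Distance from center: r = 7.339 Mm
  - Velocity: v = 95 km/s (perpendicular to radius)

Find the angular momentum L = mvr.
r = 7.339 Mm = 7.339 × 10^6 m
v = 95 km/s = 95000 m/s
vr = 95000 × 7.339 × 10^6 = 6.97205 × 10^11 m²/s
L = m × vr = 406.8 × 6.97205 × 10^11 = 2.83623 × 10^14 kg·m²/s ≈ 2.836 × 10^14 kg·m²/s

Final answer: L = 2.836 × 10^14 kg·m²/s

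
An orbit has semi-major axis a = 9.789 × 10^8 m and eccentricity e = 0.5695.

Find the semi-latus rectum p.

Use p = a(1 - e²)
a = 9.789 × 10^8 m
e = 0.5695,  e² = 0.32433,  1 − e² = 0.67567
p = a(1 − e²) = 9.789 × 10^8 m × 0.67567 = 6.61413 × 10^8 m ≈ 6.614 × 10^8 m

Final answer: p = 6.614 × 10^8 m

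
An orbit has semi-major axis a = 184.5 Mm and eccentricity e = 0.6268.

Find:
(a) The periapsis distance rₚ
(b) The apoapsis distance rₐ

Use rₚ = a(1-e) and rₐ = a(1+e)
a = 184.5 Mm = 1.845 × 10^8 m
e = 0.6268:  1 − e = 0.3732,  1 + e = 1.6268
(a) rₚ = a(1 − e) = 1.845 × 10^8 m × 0.3732 = 6.88554 × 10^7 m ≈ 68.86 Mm
(b) rₐ = a(1 + e) = 1.845 × 10^8 m × 1.6268 = 3.00145 × 10^8 m ≈ 300.1 Mm

Final answer:
(a) rₚ = 68.86 Mm
(b) rₐ = 300.1 Mm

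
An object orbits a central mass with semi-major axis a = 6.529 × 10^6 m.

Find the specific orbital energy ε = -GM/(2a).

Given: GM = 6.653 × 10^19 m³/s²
a = 6.529 × 10^6 m
GM = 6.653 × 10^19 m³/s²
2a = 1.3058 × 10^7 m
ε = −GM/(2a) = -5.09496 × 10^12 J/kg ≈ -5095 GJ/kg

Final answer: -5095 GJ/kg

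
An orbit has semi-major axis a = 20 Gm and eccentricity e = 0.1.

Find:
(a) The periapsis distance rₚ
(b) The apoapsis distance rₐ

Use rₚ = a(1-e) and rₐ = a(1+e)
a = 20 Gm = 2 × 10^10 m
e = 0.1:  1 − e = 0.9,  1 + e = 1.1
(a) rₚ = a(1 − e) = 2 × 10^10 m × 0.9 = 1.8 × 10^10 m ≈ 18 Gm
(b) rₐ = a(1 + e) = 2 × 10^10 m × 1.1 = 2.2 × 10^10 m ≈ 22 Gm

Final answer:
(a) rₚ = 18 Gm
(b) rₐ = 22 Gm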